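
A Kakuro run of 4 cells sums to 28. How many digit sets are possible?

2

4 distinct digits from 1–9 sum between 10 and 30.
Enumerating: {4,7,8,9}, {5,6,8,9}.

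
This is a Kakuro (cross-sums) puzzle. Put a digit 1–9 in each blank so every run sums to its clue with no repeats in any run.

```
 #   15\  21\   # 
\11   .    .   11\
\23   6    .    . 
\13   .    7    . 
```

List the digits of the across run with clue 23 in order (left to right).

23 in 3 cells must be {6,8,9}.
No cell is forced outright now. R2C3 can only be 8 or 9 (the digits allowed by both its 23 across and its 11 down). If R2C3 = 8: that forces R2C2 = 9, after which R3C3 would have to be in {1,2,4,5} for the 13 across but in {3} for the 11 down — contradiction. So R2C3 = 9.
R2C2 = 23 − 15 = 8 completes the 23 across.
R3C3 = 11 − 9 = 2 completes the 11 down.
R1C2 = 21 − 15 = 6 completes the 21 down.
R3C1 = 13 − 9 = 4 completes the 13 across.
R1C1 = 11 − 6 = 5 completes the 11 across.

6 8 9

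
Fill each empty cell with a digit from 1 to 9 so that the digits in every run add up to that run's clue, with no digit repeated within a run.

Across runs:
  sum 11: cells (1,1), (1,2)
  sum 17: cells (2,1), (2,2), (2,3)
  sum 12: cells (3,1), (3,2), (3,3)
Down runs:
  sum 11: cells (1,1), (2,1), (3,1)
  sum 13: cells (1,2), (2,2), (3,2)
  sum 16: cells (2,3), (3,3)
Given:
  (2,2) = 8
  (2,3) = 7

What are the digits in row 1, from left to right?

8 3

16 in 2 cells must be {7,9}.
(2,1) = 17 − 15 = 2 completes the 17 across.
(3,3) = 16 − 7 = 9 completes the 16 down.
(3,1) = 1: the only remaining digit allowed by both the 12 across and the 11 down.
(3,2) = 12 − 10 = 2 completes the 12 across.
(1,1) = 11 − 3 = 8 completes the 11 down.
(1,2) = 11 − 8 = 3 completes the 11 across.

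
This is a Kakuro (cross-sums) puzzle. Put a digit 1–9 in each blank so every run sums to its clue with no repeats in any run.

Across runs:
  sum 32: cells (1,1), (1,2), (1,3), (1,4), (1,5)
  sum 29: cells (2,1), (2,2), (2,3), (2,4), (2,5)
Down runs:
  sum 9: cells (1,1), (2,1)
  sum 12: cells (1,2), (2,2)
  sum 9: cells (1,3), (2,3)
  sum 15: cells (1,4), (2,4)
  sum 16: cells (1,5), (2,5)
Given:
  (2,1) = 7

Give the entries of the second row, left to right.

16 in 2 cells must be {7,9}.
(1,1) = 9 − 7 = 2 completes the 9 down.
(2,5) = 9: the only remaining digit allowed by both the 29 across and the 16 down.
(1,5) = 16 − 9 = 7 completes the 16 down.
Nothing is forced directly, so branch on (2,4), whose candidates are 6 or 8. If (2,4) = 8: then (1,4) would have to be in {6,8,9} for the 32 across but in {7} for the 15 down — contradiction. So (2,4) = 6.
(1,4) = 15 − 6 = 9 completes the 15 down.
Given what's placed, (1,2) must be 8 to fit the 32 across and 12 down.
(1,3) = 32 − 26 = 6 completes the 32 across.
(2,2) = 12 − 8 = 4 completes the 12 down.
(2,3) = 29 − 26 = 3 completes the 29 across.

7, 4, 3, 6, 9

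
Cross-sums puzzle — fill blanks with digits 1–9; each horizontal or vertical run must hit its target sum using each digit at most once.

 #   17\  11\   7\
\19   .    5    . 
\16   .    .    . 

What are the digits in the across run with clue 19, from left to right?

8 5 6

17 in 2 cells must be {8,9}.
Given what's placed, R1C1 must be 8 to fit the 19 across and 17 down.
R1C3 = 19 − 13 = 6 completes the 19 across.
R2C1 = 17 − 8 = 9 completes the 17 down.
R2C2 = 11 − 5 = 6 completes the 11 down.
R2C3 = 16 − 15 = 1 completes the 16 across.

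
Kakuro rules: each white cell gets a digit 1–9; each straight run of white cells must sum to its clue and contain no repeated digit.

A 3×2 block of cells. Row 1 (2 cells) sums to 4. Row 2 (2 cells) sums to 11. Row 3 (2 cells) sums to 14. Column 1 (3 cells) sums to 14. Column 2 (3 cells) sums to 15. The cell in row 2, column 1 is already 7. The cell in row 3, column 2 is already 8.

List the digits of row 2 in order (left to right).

7 4

4 in 2 cells must be {1,3}.
(2,2) = 11 − 7 = 4 completes the 11 across.
(3,1) = 14 − 8 = 6 completes the 14 across.
(1,1) = 14 − 13 = 1 completes the 14 down.
(1,2) = 4 − 1 = 3 completes the 4 across.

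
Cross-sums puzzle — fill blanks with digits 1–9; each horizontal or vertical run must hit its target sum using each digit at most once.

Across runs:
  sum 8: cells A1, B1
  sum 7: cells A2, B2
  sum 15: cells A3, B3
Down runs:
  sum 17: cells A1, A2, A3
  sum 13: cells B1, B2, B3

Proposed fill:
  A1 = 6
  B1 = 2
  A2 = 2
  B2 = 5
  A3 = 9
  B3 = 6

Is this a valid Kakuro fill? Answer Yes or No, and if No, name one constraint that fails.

Yes

Across: 6+2=8; 2+5=7; 9+6=15. Down: 6+2+9=17; 2+5+6=13. No digit repeats within any run.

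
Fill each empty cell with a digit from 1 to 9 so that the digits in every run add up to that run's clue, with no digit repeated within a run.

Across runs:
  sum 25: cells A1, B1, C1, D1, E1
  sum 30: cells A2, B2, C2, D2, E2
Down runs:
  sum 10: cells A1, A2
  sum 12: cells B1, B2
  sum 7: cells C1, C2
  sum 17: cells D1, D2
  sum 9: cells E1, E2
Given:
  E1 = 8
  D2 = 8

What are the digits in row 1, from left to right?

17 in 2 cells must be {8,9}.
D1 = 17 − 8 = 9 completes the 17 down.
E2 = 9 − 8 = 1 completes the 9 down.
Given what's placed, C2 must be 5 to fit the 30 across and 7 down.
C1 = 7 − 5 = 2 completes the 7 down.
A1 = 1: the only remaining digit allowed by both the 25 across and the 10 down.
B1 = 25 − 20 = 5 completes the 25 across.

1, 5, 2, 9, 8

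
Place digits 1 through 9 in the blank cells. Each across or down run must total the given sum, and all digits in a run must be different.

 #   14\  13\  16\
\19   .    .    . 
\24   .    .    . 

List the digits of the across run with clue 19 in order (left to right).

24 in 3 cells must be {7,8,9}; 16 in 2 cells must be {7,9}.
Nothing is forced directly, so branch on R2C1, whose candidates are 8 or 9. If R2C1 = 9: that forces R1C1 = 5, after which R1C3 would have to be in {6,8} for the 19 across but in {7,9} for the 16 down — contradiction. So R2C1 = 8.
R1C1 = 14 − 8 = 6 completes the 14 down.
Given what's placed, R1C3 must be 9 to fit the 19 across and 16 down.
R2C3 = 16 − 9 = 7 completes the 16 down.
R1C2 = 19 − 15 = 4 completes the 19 across.
R2C2 = 24 − 15 = 9 completes the 24 across.

6 4 9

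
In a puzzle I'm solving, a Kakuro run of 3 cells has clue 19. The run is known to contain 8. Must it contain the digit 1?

Counterexample: {2,8,9} sums to 19 under that restriction without using 1.

No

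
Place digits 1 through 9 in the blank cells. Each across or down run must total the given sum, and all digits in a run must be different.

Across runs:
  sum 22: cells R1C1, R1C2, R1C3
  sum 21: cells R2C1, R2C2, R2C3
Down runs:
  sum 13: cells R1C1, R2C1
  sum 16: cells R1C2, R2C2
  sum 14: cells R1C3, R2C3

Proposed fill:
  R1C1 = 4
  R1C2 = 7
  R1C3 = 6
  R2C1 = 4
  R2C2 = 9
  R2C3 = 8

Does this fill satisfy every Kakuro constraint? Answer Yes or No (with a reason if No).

No — the down run R1C1–R2C1 sums to 8, not 13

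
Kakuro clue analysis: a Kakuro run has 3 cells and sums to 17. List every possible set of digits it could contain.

{1,7,9}; {2,6,9}; {2,7,8}; {3,5,9}; {3,6,8}; {4,5,8}; {4,6,7}

3 distinct digits from 1–9 sum between 6 and 24.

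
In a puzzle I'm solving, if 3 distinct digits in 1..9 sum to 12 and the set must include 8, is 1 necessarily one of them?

Yes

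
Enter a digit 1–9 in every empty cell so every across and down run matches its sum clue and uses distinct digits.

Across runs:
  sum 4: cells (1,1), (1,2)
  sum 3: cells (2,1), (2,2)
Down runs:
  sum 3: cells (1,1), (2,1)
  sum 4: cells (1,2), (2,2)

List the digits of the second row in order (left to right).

4 in 2 cells must be {1,3}; 3 in 2 cells must be {1,2}.
The 4 across and the 3 down share only 1, so (1,1) = 1.
(1,2) = 4 − 1 = 3 completes the 4 across.
(2,1) = 3 − 1 = 2 completes the 3 down.
(2,2) = 3 − 2 = 1 completes the 3 across.

2 1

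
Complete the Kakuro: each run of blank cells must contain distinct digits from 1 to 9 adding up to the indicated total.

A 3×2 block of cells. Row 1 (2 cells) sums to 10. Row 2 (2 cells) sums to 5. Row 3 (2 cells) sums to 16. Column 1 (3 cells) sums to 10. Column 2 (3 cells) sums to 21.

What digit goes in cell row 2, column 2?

4

16 in 2 cells must be {7,9}.
The 5 across and the 21 down share only 4, so (2,2) = 4.
The 16 across and the 10 down share only 7, so (3,1) = 7.
(3,2) = 16 − 7 = 9 completes the 16 across.
(1,2) = 21 − 13 = 8 completes the 21 down.
(2,1) = 5 − 4 = 1 completes the 5 across.
(1,1) = 10 − 8 = 2 completes the 10 across.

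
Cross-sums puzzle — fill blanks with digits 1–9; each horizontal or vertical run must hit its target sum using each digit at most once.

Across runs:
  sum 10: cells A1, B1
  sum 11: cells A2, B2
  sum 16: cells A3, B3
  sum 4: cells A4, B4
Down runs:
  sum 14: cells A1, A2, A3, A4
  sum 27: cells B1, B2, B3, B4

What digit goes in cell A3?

7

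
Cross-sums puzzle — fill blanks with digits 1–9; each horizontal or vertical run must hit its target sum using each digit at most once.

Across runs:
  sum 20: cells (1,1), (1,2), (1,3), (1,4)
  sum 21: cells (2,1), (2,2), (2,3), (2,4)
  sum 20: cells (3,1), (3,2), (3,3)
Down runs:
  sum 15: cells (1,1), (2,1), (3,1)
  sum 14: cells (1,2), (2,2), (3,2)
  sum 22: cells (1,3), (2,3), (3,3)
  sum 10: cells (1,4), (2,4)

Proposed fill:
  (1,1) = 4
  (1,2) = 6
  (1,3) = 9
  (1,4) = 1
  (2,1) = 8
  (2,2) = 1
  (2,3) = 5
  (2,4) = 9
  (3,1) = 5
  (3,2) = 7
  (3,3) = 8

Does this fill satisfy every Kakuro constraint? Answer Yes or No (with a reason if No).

No — the across run (2,1)–(2,4) sums to 23, not 21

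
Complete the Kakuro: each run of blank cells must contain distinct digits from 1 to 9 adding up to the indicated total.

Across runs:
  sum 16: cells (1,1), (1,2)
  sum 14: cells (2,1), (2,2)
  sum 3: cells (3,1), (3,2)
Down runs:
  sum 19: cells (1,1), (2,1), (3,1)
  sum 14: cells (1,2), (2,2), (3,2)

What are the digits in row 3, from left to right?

2 1

16 in 2 cells must be {7,9}; 3 in 2 cells must be {1,2}.
The 3 across and the 19 down share only 2, so (3,1) = 2.
(3,2) = 3 − 2 = 1 completes the 3 across.
Given what's placed, (1,1) must be 9 to fit the 16 across and 19 down.
(1,2) = 16 − 9 = 7 completes the 16 across.
(2,1) = 19 − 11 = 8 completes the 19 down.
(2,2) = 14 − 8 = 6 completes the 14 across.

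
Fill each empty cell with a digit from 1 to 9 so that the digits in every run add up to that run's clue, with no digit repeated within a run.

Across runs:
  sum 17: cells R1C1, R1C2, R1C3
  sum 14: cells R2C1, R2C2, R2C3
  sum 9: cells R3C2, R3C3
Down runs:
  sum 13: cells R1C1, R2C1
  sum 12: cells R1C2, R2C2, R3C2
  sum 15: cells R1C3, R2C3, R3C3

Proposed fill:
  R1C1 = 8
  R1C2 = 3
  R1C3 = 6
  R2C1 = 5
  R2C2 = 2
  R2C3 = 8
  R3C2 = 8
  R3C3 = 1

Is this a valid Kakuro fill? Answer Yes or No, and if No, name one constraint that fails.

No — the down run R1C2–R3C2 sums to 13, not 12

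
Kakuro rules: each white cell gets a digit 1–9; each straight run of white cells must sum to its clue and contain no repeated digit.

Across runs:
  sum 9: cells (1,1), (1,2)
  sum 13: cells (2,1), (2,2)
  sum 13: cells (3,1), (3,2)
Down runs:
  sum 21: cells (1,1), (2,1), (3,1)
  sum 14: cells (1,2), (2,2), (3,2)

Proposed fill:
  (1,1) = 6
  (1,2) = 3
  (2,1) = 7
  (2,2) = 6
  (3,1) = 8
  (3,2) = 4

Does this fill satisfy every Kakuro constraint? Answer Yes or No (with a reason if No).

No — the down run (1,2)–(3,2) sums to 13, not 14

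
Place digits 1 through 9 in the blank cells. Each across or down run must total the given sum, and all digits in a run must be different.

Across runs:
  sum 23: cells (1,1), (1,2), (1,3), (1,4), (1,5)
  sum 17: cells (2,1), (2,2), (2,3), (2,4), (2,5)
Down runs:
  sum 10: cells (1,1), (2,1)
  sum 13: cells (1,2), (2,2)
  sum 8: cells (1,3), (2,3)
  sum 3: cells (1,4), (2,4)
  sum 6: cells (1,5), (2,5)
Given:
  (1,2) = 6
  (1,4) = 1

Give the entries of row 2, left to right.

3 in 2 cells must be {1,2}.
(2,2) = 13 − 6 = 7 completes the 13 down.
(2,4) = 3 − 1 = 2 completes the 3 down.
Nothing is forced directly, so branch on (2,5), whose candidates are 1 or 4. If (2,5) = 1: that forces (1,5) = 5, (2,3) = 3, after which (1,3) would have to be in {2,3,4,7,8,9} for the 23 across but in {5} for the 8 down — contradiction. So (2,5) = 4.
(1,5) = 6 − 4 = 2 completes the 6 down.
Given what's placed, (1,1) must be 9 to fit the 23 across and 10 down.
(1,3) = 23 − 18 = 5 completes the 23 across.
(2,1) = 10 − 9 = 1 completes the 10 down.
(2,3) = 17 − 14 = 3 completes the 17 across.

1 7 3 2 4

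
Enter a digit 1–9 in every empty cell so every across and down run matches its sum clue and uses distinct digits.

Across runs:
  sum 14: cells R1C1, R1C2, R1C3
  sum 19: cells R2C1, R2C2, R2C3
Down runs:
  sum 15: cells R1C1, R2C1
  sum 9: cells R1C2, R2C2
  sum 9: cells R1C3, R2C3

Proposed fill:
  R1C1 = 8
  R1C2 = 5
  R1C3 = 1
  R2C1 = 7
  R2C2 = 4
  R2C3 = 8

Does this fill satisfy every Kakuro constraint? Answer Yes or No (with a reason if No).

Yes

Across: 8+5+1=14; 7+4+8=19. Down: 8+7=15; 5+4=9; 1+8=9. No digit repeats within any run.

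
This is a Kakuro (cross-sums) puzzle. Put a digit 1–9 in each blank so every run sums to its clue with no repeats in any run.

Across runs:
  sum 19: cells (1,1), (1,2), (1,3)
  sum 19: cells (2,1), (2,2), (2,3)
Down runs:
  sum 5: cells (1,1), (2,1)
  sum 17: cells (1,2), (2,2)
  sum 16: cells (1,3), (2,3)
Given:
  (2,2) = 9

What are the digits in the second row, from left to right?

17 in 2 cells must be {8,9}; 16 in 2 cells must be {7,9}.
(1,2) = 17 − 9 = 8 completes the 17 down.
(2,3) = 7: the only remaining digit allowed by both the 19 across and the 16 down.
(1,3) = 16 − 7 = 9 completes the 16 down.
(2,1) = 19 − 16 = 3 completes the 19 across.
(1,1) = 19 − 17 = 2 completes the 19 across.

3 9 7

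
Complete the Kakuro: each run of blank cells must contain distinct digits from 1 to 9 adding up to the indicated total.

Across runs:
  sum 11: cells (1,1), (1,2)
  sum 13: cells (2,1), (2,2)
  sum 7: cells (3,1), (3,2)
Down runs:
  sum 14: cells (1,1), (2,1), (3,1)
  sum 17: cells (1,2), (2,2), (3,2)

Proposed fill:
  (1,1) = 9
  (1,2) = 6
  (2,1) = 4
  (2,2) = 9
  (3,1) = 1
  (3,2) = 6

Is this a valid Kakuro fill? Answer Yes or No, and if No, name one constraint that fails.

No — the across run (1,1)–(1,2) sums to 15, not 11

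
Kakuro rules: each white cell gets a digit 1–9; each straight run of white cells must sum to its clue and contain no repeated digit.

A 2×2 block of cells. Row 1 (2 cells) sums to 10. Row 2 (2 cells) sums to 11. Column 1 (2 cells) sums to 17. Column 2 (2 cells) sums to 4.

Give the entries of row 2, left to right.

17 in 2 cells must be {8,9}; 4 in 2 cells must be {1,3}.
The 11 across and the 4 down share only 3, so (2,2) = 3.
(1,2) = 4 − 3 = 1 completes the 4 down.
(2,1) = 11 − 3 = 8 completes the 11 across.
(1,1) = 10 − 1 = 9 completes the 10 across.

8 3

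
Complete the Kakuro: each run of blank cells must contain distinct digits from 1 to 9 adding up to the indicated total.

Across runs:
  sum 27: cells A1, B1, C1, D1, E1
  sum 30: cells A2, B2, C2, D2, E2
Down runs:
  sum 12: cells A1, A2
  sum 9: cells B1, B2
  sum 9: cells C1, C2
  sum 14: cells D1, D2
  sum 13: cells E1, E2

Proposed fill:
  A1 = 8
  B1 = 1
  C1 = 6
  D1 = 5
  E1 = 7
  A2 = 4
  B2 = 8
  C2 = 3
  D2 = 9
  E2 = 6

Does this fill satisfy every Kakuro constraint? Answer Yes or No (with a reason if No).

Yes

Across: 8+1+6+5+7=27; 4+8+3+9+6=30. Down: 8+4=12; 1+8=9; 6+3=9; 5+9=14; 7+6=13. No digit repeats within any run.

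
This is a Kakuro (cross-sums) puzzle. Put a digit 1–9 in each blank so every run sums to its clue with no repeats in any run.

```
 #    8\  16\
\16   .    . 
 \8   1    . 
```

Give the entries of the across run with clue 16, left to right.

7, 9

16 in 2 cells must be {7,9}.
R1C1 = 8 − 1 = 7 completes the 8 down.
R1C2 = 16 − 7 = 9 completes the 16 across.
R2C2 = 8 − 1 = 7 completes the 8 across.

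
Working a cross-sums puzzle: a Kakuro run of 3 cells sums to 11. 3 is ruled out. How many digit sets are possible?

3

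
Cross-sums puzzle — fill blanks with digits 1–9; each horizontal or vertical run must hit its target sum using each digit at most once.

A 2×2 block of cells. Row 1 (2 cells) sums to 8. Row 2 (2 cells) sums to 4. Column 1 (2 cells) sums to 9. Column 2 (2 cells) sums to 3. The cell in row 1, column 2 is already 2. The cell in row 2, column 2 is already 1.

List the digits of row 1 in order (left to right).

4 in 2 cells must be {1,3}; 3 in 2 cells must be {1,2}.
(1,1) = 8 − 2 = 6 completes the 8 across.
(2,1) = 4 − 1 = 3 completes the 4 across.

6, 2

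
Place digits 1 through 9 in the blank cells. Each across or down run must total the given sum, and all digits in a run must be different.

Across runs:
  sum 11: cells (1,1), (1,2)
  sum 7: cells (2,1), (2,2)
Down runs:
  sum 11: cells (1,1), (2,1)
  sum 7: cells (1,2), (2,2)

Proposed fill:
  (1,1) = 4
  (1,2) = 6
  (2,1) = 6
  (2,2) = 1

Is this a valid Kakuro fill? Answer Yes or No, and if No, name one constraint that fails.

No — the across run (1,1)–(1,2) sums to 10, not 11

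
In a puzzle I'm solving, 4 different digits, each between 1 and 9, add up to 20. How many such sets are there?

12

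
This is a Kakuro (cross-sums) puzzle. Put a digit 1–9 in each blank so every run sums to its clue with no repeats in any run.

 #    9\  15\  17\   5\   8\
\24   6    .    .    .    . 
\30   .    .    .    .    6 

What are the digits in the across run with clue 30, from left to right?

17 in 2 cells must be {8,9}.
R1C5 = 8 − 6 = 2 completes the 8 down.
R2C1 = 9 − 6 = 3 completes the 9 down.
R2C4 = 4: the only remaining digit allowed by both the 30 across and the 5 down.
R1C4 = 5 − 4 = 1 completes the 5 down.
R1C3 = 8: the only remaining digit allowed by both the 24 across and the 17 down.
R2C3 = 17 − 8 = 9 completes the 17 down.
R1C2 = 24 − 17 = 7 completes the 24 across.
R2C2 = 30 − 22 = 8 completes the 30 across.

3, 8, 9, 4, 6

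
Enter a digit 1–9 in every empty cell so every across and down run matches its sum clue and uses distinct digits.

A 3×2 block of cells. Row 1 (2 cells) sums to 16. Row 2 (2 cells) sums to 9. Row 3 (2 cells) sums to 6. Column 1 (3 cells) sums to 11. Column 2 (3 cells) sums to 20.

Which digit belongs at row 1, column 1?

16 in 2 cells must be {7,9}.
The 16 across and the 11 down share only 7, so (1,1) = 7.
(1,2) = 16 − 7 = 9 completes the 16 across.
Given what's placed, (3,1) must be 1 to fit the 6 across and 11 down.
(3,2) = 6 − 1 = 5 completes the 6 across.
(2,1) = 11 − 8 = 3 completes the 11 down.
(2,2) = 9 − 3 = 6 completes the 9 across.

7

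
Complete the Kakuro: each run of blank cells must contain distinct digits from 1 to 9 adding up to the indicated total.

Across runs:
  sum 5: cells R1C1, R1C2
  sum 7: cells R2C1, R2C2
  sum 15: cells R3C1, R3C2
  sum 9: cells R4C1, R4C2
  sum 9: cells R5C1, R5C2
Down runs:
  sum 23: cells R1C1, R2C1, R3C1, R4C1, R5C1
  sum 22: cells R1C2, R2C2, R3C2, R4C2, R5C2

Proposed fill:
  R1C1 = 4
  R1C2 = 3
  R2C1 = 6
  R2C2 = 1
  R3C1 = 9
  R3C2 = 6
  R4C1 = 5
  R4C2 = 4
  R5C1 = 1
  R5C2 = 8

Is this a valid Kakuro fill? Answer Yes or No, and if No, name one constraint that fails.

No — the down run R1C1–R5C1 sums to 25, not 23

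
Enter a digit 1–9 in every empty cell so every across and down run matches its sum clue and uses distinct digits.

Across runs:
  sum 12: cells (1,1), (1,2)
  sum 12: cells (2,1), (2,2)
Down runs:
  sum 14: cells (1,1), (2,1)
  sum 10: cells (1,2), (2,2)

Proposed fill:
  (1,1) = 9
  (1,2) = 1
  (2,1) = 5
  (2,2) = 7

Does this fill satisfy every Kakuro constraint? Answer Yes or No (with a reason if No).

No — the across run (1,1)–(1,2) sums to 10, not 12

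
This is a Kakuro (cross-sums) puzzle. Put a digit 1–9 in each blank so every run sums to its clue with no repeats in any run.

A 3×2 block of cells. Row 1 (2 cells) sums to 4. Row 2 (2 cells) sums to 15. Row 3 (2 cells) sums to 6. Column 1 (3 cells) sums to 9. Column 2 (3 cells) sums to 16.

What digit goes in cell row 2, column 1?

4 in 2 cells must be {1,3}.
The 15 across and the 9 down share only 6, so (2,1) = 6.
(2,2) = 15 − 6 = 9 completes the 15 across.
Given what's placed, (1,1) must be 1 to fit the 4 across and 9 down.
(1,2) = 4 − 1 = 3 completes the 4 across.
(3,1) = 9 − 7 = 2 completes the 9 down.
(3,2) = 6 − 2 = 4 completes the 6 across.

6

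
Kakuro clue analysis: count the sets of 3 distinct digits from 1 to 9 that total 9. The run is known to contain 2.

3 distinct digits from 1–9 sum between 6 and 24.
Keeping only sets containing 2.
Enumerating: {1,2,6}, {2,3,4}.

2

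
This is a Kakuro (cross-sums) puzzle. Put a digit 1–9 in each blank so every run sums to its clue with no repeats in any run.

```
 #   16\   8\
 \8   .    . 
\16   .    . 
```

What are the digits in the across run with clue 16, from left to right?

16 in 2 cells must be {7,9}.
The 8 across and the 16 down share only 7, so R1C1 = 7.
R1C2 = 8 − 7 = 1 completes the 8 across.
R2C1 = 16 − 7 = 9 completes the 16 down.
R2C2 = 16 − 9 = 7 completes the 16 across.

9 7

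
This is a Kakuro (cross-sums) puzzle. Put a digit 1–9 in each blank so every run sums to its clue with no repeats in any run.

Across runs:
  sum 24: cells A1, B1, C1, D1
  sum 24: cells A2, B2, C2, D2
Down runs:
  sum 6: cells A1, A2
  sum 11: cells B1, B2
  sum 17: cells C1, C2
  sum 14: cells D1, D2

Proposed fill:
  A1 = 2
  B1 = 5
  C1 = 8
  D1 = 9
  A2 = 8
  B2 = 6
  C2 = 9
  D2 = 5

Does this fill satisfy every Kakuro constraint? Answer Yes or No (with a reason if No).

No — the across run A2–D2 sums to 28, not 24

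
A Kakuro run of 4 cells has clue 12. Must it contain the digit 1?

Every partition of 12 into 4 distinct digits includes 1: {1,2,3,6}, {1,2,4,5}.

Yes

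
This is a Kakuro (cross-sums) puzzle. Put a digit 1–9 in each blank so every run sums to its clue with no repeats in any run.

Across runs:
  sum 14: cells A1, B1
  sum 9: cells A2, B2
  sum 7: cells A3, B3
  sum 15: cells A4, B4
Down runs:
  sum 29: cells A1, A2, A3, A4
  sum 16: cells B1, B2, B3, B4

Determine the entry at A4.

7

29 in 4 cells must be {5,7,8,9}.
Only 5 fits A3 under both its across sum 7 and down sum 29.
B3 = 7 − 5 = 2 completes the 7 across.
Nothing is forced directly, so branch on A2, whose candidates are 7 or 8. If A2 = 7: then B2 would have to be in {2} for the 9 across but in {1,3,4,5,6,7,8,9} for the 16 down — contradiction. So A2 = 8.
A1 = 9: the only remaining digit allowed by both the 14 across and the 29 down.
B1 = 14 − 9 = 5 completes the 14 across.
B2 = 9 − 8 = 1 completes the 9 across.
A4 = 29 − 22 = 7 completes the 29 down.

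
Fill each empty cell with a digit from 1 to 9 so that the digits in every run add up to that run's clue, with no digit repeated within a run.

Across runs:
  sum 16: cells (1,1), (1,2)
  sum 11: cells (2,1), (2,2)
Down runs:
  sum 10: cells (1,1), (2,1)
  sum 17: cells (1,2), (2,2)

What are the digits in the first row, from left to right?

7, 9

16 in 2 cells must be {7,9}; 17 in 2 cells must be {8,9}.
The 16 across and the 17 down share only 9, so (1,2) = 9.
(2,2) = 17 − 9 = 8 completes the 17 down.
(1,1) = 16 − 9 = 7 completes the 16 across.
(2,1) = 11 − 8 = 3 completes the 11 across.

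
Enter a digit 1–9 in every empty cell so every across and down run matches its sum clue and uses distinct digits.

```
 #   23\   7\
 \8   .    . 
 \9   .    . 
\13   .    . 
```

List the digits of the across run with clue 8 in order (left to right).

23 in 3 cells must be {6,8,9}; 7 in 3 cells must be {1,2,4}.
The 8 across and the 23 down share only 6, so R1C1 = 6.
R1C2 = 8 − 6 = 2 completes the 8 across.
Given what's placed, R2C1 must be 8 to fit the 9 across and 23 down.
R2C2 = 9 − 8 = 1 completes the 9 across.
R3C1 = 23 − 14 = 9 completes the 23 down.
R3C2 = 13 − 9 = 4 completes the 13 across.

6 2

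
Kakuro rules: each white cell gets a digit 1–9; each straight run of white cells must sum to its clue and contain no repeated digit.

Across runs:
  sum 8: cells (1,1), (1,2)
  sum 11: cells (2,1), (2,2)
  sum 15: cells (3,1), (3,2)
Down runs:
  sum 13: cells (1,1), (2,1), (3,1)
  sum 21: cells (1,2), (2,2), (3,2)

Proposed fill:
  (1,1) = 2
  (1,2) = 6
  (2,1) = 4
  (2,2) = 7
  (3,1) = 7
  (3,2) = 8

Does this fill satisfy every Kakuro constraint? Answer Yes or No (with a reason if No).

Across: 2+6=8; 4+7=11; 7+8=15. Down: 2+4+7=13; 6+7+8=21. No digit repeats within any run.

Yes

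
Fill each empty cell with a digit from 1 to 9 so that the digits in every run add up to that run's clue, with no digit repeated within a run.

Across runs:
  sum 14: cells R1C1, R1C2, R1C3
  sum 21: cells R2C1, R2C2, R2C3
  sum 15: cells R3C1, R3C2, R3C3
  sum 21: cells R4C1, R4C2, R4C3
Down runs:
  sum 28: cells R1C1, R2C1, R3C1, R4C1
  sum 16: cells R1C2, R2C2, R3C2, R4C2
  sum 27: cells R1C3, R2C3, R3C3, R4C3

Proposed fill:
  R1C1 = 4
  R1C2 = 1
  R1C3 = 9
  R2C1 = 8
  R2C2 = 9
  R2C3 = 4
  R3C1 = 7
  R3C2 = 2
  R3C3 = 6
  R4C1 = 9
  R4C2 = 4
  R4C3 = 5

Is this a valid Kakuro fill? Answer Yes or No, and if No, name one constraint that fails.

No — the across run R4C1–R4C3 sums to 18, not 21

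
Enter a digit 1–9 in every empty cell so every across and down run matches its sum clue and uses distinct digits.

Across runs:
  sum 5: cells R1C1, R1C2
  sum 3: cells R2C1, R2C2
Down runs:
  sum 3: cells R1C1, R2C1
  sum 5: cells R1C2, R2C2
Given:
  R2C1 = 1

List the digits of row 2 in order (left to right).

1 2

3 in 2 cells must be {1,2}.
R1C1 = 3 − 1 = 2 completes the 3 down.
R1C2 = 5 − 2 = 3 completes the 5 across.
R2C2 = 3 − 1 = 2 completes the 3 across.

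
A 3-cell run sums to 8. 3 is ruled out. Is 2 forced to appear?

Yes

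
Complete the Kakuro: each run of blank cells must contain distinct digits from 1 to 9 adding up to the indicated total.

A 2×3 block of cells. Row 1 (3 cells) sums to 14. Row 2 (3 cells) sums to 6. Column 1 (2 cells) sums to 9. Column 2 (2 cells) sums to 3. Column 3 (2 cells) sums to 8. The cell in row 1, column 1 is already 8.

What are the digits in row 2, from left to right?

6 in 3 cells must be {1,2,3}; 3 in 2 cells must be {1,2}.
(2,1) = 9 − 8 = 1 completes the 9 down.
(2,2) = 2: the only remaining digit allowed by both the 6 across and the 3 down.
(2,3) = 6 − 3 = 3 completes the 6 across.
(1,2) = 3 − 2 = 1 completes the 3 down.
(1,3) = 14 − 9 = 5 completes the 14 across.

1 2 3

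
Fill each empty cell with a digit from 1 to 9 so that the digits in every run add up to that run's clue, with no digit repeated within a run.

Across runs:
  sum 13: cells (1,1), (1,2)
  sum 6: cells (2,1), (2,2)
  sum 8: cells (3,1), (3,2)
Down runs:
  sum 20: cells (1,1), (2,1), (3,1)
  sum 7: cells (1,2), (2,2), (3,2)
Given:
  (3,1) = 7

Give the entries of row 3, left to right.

7, 1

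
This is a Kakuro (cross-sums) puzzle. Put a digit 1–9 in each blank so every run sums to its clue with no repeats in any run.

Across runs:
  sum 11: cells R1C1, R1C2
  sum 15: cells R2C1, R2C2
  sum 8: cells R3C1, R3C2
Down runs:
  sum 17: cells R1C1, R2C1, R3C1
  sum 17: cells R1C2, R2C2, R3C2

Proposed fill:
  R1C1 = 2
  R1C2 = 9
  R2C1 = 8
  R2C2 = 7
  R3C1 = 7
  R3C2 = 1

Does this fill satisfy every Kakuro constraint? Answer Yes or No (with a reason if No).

Across: 2+9=11; 8+7=15; 7+1=8. Down: 2+8+7=17; 9+7+1=17. No digit repeats within any run.

Yes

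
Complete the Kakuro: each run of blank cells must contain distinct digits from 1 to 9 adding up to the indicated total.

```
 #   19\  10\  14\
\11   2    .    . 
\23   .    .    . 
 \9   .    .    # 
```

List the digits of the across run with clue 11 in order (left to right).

2 3 6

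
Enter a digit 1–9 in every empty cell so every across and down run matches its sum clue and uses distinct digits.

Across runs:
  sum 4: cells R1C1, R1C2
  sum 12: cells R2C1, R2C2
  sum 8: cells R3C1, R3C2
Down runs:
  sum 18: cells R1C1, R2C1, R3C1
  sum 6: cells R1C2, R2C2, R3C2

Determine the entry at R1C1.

3

4 in 2 cells must be {1,3}; 6 in 3 cells must be {1,2,3}.
The 12 across and the 6 down share only 3, so R2C2 = 3.
Given what's placed, R1C2 must be 1 to fit the 4 across and 6 down.
R2C1 = 12 − 3 = 9 completes the 12 across.
R3C2 = 6 − 4 = 2 completes the 6 down.
R1C1 = 4 − 1 = 3 completes the 4 across.
R3C1 = 8 − 2 = 6 completes the 8 across.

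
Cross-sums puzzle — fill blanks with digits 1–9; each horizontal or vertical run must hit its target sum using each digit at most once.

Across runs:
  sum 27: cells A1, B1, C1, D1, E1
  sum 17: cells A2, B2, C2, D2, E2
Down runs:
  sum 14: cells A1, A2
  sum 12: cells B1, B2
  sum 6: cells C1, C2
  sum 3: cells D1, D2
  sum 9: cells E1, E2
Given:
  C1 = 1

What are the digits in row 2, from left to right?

6, 3, 5, 1, 2

3 in 2 cells must be {1,2}.
Given what's placed, D1 must be 2 to fit the 27 across and 3 down.
C2 = 6 − 1 = 5 completes the 6 down.
D2 = 3 − 2 = 1 completes the 3 down.
Given what's placed, A2 must be 6 to fit the 17 across and 14 down.
Given what's placed, B2 must be 3 to fit the 17 across and 12 down.
E2 = 17 − 15 = 2 completes the 17 across.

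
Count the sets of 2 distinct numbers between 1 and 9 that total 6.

2

2 distinct digits from 1–9 sum between 3 and 17.
Enumerating: {1,5}, {2,4}.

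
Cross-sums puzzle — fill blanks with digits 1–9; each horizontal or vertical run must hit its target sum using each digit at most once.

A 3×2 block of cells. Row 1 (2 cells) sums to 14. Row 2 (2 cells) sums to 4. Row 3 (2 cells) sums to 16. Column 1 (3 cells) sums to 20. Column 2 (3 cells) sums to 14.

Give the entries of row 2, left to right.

3 1

4 in 2 cells must be {1,3}; 16 in 2 cells must be {7,9}.
The 4 across and the 20 down share only 3, so (2,1) = 3.
(2,2) = 4 − 3 = 1 completes the 4 across.
Given what's placed, (3,1) must be 9 to fit the 16 across and 20 down.
(3,2) = 16 − 9 = 7 completes the 16 across.
(1,1) = 20 − 12 = 8 completes the 20 down.
(1,2) = 14 − 8 = 6 completes the 14 across.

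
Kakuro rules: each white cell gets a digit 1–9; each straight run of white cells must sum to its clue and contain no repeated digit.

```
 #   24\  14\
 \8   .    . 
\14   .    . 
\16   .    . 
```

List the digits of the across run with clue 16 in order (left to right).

9 7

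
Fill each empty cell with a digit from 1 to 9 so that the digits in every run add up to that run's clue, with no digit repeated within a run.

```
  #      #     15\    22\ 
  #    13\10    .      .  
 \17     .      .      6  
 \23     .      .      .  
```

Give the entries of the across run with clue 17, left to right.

23 in 3 cells must be {6,8,9}.
Given what's placed, R3C3 must be 9 to fit the 23 across and 22 down.
R1C3 = 22 − 15 = 7 completes the 22 down.
R1C2 = 10 − 7 = 3 completes the 10 across.
Given what's placed, R3C2 must be 8 to fit the 23 across and 15 down.
R2C2 = 15 − 11 = 4 completes the 15 down.
R3C1 = 23 − 17 = 6 completes the 23 across.
R2C1 = 17 − 10 = 7 completes the 17 across.

7 4 6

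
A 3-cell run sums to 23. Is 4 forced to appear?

The only way to make 23 from 3 distinct digits is {6,8,9}, which does not contain 4.

No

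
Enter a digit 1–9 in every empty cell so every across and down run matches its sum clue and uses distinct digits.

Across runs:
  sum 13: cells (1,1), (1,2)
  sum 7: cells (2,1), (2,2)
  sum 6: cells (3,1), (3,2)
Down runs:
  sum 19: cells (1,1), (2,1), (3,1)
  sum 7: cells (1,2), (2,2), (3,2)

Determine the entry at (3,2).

2

7 in 3 cells must be {1,2,4}.
The 13 across and the 7 down share only 4, so (1,2) = 4.
(1,1) = 13 − 4 = 9 completes the 13 across.
Nothing is forced directly, so branch on (2,2), whose candidates are 1 or 2. If (2,2) = 2: then (2,1) would have to be in {5} for the 7 across but in {2,3,4,6,7,8} for the 19 down — contradiction. So (2,2) = 1.
(2,1) = 7 − 1 = 6 completes the 7 across.
(3,1) = 19 − 15 = 4 completes the 19 down.
(3,2) = 6 − 4 = 2 completes the 6 across.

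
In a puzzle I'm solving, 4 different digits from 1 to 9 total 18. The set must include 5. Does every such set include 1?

No

Counterexample: {2,3,5,8} sums to 18 under that restriction without using 1.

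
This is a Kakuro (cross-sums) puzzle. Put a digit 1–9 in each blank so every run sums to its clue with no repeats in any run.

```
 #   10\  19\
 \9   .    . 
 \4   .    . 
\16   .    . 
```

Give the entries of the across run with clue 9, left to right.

2, 7

4 in 2 cells must be {1,3}; 16 in 2 cells must be {7,9}.
The 4 across and the 19 down share only 3, so R2C2 = 3.
The 16 across and the 10 down share only 7, so R3C1 = 7.
R3C2 = 16 − 7 = 9 completes the 16 across.
R1C2 = 19 − 12 = 7 completes the 19 down.
R2C1 = 4 − 3 = 1 completes the 4 across.
R1C1 = 9 − 7 = 2 completes the 9 across.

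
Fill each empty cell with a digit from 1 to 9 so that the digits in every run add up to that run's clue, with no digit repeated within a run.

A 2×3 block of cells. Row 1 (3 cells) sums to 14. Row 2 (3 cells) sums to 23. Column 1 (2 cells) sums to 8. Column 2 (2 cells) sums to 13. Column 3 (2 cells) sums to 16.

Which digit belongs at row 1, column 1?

2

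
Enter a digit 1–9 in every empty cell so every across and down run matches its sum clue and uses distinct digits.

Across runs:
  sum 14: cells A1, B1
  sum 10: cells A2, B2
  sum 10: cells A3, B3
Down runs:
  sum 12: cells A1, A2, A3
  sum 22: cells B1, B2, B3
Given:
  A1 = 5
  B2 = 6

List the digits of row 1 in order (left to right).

B1 = 14 − 5 = 9 completes the 14 across.
A2 = 10 − 6 = 4 completes the 10 across.
A3 = 12 − 9 = 3 completes the 12 down.
B3 = 10 − 3 = 7 completes the 10 across.

5 9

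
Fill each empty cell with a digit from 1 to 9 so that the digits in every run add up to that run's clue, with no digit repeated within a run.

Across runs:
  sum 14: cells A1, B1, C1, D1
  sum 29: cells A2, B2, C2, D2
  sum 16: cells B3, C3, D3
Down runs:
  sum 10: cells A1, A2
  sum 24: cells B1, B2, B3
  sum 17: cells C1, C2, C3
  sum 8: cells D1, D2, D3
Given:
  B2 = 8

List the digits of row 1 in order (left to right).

1, 7, 4, 2

29 in 4 cells must be {5,7,8,9}; 24 in 3 cells must be {7,8,9}.
B1 = 7: the only remaining digit allowed by both the 14 across and the 24 down.
D2 = 5: the only remaining digit allowed by both the 29 across and the 8 down.
B3 = 24 − 15 = 9 completes the 24 down.
Nothing is forced directly, so branch on A2, whose candidates are 7 or 9. If A2 = 7: then A1 would have to be in {1,2,4} for the 14 across but in {3} for the 10 down — contradiction. So A2 = 9.
A1 = 10 − 9 = 1 completes the 10 down.
D1 = 2: the only remaining digit allowed by both the 14 across and the 8 down.
C2 = 29 − 22 = 7 completes the 29 across.
D3 = 8 − 7 = 1 completes the 8 down.
C1 = 14 − 10 = 4 completes the 14 across.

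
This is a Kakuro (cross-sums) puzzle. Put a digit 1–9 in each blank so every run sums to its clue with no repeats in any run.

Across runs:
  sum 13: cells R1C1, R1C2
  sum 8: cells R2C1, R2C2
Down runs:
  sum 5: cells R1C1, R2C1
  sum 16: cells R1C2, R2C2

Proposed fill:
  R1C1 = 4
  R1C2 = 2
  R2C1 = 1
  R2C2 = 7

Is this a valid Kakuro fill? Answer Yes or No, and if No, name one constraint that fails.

No — the down run R1C2–R2C2 sums to 9, not 16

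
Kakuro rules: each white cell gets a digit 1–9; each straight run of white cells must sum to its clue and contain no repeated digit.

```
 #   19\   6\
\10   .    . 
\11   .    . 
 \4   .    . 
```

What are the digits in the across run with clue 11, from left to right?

9, 2

4 in 2 cells must be {1,3}; 6 in 3 cells must be {1,2,3}.
The 4 across and the 19 down share only 3, so R3C1 = 3.
R3C2 = 4 − 3 = 1 completes the 4 across.
Nothing is forced directly, so branch on R1C1, whose candidates are 7 or 9. If R1C1 = 9: then R1C2 would have to be in {1} for the 10 across but in {2,3} for the 6 down — contradiction. So R1C1 = 7.
R1C2 = 10 − 7 = 3 completes the 10 across.
R2C1 = 19 − 10 = 9 completes the 19 down.
R2C2 = 11 − 9 = 2 completes the 11 across.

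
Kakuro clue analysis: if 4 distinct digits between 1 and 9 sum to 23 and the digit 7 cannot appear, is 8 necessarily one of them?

Counterexample: {3,5,6,9} sums to 23 under that restriction without using 8.

No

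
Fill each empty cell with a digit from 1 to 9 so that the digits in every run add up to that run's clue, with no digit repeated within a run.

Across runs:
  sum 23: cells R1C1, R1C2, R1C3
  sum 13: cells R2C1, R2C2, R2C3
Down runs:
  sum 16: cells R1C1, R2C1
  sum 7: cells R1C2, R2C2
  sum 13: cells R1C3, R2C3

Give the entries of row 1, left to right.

9 6 8

23 in 3 cells must be {6,8,9}; 16 in 2 cells must be {7,9}.
The 23 across and the 16 down share only 9, so R1C1 = 9.
Given what's placed, R1C2 must be 6 to fit the 23 across and 7 down.
R1C3 = 23 − 15 = 8 completes the 23 across.
R2C1 = 16 − 9 = 7 completes the 16 down.
R2C2 = 7 − 6 = 1 completes the 7 down.
R2C3 = 13 − 8 = 5 completes the 13 across.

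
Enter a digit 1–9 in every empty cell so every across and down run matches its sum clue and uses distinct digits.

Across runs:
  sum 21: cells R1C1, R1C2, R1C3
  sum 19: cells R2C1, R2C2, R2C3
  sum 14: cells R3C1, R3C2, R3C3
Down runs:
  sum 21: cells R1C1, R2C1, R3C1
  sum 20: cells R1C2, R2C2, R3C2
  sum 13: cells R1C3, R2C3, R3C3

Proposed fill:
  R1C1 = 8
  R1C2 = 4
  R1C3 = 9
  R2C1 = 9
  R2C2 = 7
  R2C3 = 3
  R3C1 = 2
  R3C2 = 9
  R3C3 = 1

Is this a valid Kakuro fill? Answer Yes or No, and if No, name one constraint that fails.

No — the down run R1C1–R3C1 sums to 19, not 21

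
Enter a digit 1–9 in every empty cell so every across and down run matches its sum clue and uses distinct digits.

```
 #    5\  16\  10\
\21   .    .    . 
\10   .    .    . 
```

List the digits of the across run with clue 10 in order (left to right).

16 in 2 cells must be {7,9}.
The 21 across and the 5 down share only 4, so R1C1 = 4.
Given what's placed, R1C2 must be 9 to fit the 21 across and 16 down.
R1C3 = 21 − 13 = 8 completes the 21 across.
R2C1 = 5 − 4 = 1 completes the 5 down.
R2C2 = 16 − 9 = 7 completes the 16 down.
R2C3 = 10 − 8 = 2 completes the 10 across.

1 7 2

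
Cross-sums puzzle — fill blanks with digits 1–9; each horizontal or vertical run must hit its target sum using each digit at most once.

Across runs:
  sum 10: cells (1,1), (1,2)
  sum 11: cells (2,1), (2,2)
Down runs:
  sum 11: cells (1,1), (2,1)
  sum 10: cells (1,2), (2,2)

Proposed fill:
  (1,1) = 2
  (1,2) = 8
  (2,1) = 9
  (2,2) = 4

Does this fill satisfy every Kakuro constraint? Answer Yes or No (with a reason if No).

No — the across run (2,1)–(2,2) sums to 13, not 11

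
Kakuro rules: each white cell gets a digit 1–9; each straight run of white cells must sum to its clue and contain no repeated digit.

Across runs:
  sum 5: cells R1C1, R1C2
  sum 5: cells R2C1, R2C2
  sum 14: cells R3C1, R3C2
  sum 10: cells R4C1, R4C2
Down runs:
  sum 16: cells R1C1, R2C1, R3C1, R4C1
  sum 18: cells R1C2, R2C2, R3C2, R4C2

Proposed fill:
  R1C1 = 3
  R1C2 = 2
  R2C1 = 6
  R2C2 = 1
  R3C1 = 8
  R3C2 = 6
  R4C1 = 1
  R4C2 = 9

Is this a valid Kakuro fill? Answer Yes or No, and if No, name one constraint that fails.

No — the across run R2C1–R2C2 sums to 7, not 5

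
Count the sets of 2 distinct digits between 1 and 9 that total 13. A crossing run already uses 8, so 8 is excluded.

2

2 distinct digits from 1–9 sum between 3 and 17.
Dropping sets that contain 8.
Enumerating: {4,9}, {6,7}.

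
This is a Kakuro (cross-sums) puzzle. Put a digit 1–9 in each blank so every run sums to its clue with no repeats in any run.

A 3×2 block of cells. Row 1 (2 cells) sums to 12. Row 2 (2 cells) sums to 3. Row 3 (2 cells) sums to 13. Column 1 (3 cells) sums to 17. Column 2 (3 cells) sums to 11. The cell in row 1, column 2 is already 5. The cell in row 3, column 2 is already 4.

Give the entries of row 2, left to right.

3 in 2 cells must be {1,2}.
(1,1) = 12 − 5 = 7 completes the 12 across.
(2,2) = 11 − 9 = 2 completes the 11 down.
(3,1) = 13 − 4 = 9 completes the 13 across.
(2,1) = 3 − 2 = 1 completes the 3 across.

1, 2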